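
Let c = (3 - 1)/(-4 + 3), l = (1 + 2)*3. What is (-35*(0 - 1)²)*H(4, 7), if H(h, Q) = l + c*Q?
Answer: 175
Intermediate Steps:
l = 9 (l = 3*3 = 9)
c = -2 (c = 2/(-1) = 2*(-1) = -2)
H(h, Q) = 9 - 2*Q
(-35*(0 - 1)²)*H(4, 7) = (-35*(0 - 1)²)*(9 - 2*7) = (-35*(-1)²)*(9 - 14) = -35*1*(-5) = -35*(-5) = 175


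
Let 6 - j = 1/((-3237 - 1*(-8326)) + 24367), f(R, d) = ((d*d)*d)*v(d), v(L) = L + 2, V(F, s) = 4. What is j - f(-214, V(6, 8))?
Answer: -11134369/29456 ≈ -378.00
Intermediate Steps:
v(L) = 2 + L
f(R, d) = d³*(2 + d) (f(R, d) = ((d*d)*d)*(2 + d) = (d²*d)*(2 + d) = d³*(2 + d))
j = 176735/29456 (j = 6 - 1/((-3237 - 1*(-8326)) + 24367) = 6 - 1/((-3237 + 8326) + 24367) = 6 - 1/(5089 + 24367) = 6 - 1/29456 = 176735/29456 ≈ 6.0000)
j - f(-214, V(6, 8)) = 176735/29456 - 4³*(2 + 4) = 176735/29456 - 64*6 = 176735/29456 - 1*384 = 176735/29456 - 384 = -11134369/29456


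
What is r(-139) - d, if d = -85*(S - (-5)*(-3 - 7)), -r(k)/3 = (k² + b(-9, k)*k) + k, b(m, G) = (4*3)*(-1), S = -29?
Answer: -69265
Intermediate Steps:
b(m, G) = -12 (b(m, G) = 12*(-1) = -12)
r(k) = -3*k² + 33*k (r(k) = -3*((k² - 12*k) + k) = -3*(k² - 11*k) = -3*k² + 33*k)
d = 6715 (d = -85*(-29 - (-5)*(-3 - 7)) = -85*(-29 - (-5)*(-10)) = -85*(-29 - 1*50) = -85*(-29 - 50) = -85*(-79) = 6715)
r(-139) - d = 3*(-139)*(11 - 1*(-139)) - 1*6715 = 3*(-139)*(11 + 139) - 6715 = 3*(-139)*150 - 6715 = -62550 - 6715 = -69265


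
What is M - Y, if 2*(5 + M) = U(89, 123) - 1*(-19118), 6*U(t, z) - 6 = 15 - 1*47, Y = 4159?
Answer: 32357/6 ≈ 5392.8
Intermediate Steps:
U(t, z) = -13/3 (U(t, z) = 1 + (15 - 1*47)/6 = 1 + (15 - 47)/6 = 1 + (1/6)*(-32) = 1 - 16/3 = -13/3)
M = 57311/6 (M = -5 + (-13/3 - 1*(-19118))/2 = -5 + (-13/3 + 19118)/2 = -5 + (1/2)*(57341/3) = -5 + 57341/6 = 57311/6 ≈ 9551.8)
M - Y = 57311/6 - 1*4159 = 57311/6 - 4159 = 32357/6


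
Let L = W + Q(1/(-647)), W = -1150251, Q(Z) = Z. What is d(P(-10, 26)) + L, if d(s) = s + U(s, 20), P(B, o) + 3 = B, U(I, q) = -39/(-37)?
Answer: -27536144700/23939 ≈ -1.1503e+6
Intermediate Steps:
U(I, q) = 39/37 (U(I, q) = -39*(-1/37) = 39/37)
P(B, o) = -3 + B
d(s) = 39/37 + s (d(s) = s + 39/37 = 39/37 + s)
L = -744212398/647 (L = -1150251 + 1/(-647) = -1150251 - 1/647 = -744212398/647 ≈ -1.1503e+6)
d(P(-10, 26)) + L = (39/37 + (-3 - 10)) - 744212398/647 = (39/37 - 13) - 744212398/647 = -442/37 - 744212398/647 = -27536144700/23939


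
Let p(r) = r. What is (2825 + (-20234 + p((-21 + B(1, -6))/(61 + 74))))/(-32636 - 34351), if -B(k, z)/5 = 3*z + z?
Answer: 261124/1004805 ≈ 0.25988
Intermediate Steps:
B(k, z) = -20*z (B(k, z) = -5*(3*z + z) = -20*z)
(2825 + (-20234 + p((-21 + B(1, -6))/(61 + 74))))/(-32636 - 34351) = (2825 + (-20234 + (-21 - 20*(-6))/(61 + 74)))/(-32636 - 34351) = (2825 + (-20234 + (-21 + 120)/135))/(-66987) = (2825 + (-20234 + 99*(1/135)))*(-1/66987) = (2825 + (-20234 + 11/15))*(-1/66987) = (2825 - 303499/15)*(-1/66987) = -261124/15*(-1/66987) = 261124/1004805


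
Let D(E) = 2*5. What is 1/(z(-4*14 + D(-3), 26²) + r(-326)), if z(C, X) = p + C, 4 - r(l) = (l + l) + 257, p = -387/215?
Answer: 5/1756 ≈ 0.0028474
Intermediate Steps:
D(E) = 10
p = -9/5 (p = -387*1/215 = -9/5 ≈ -1.8000)
r(l) = -253 - 2*l (r(l) = 4 - ((l + l) + 257) = 4 - (2*l + 257) = 4 - (257 + 2*l) = 4 + (-257 - 2*l) = -253 - 2*l)
z(C, X) = -9/5 + C
1/(z(-4*14 + D(-3), 26²) + r(-326)) = 1/((-9/5 + (-4*14 + 10)) + (-253 - 2*(-326))) = 1/((-9/5 + (-56 + 10)) + (-253 + 652)) = 1/((-9/5 - 46) + 399) = 1/(-239/5 + 399) = 1/(1756/5) = 5/1756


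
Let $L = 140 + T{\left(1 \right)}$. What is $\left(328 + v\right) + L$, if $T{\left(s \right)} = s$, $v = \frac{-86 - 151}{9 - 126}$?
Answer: $\frac{18370}{39} \approx 471.03$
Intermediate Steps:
$v = \frac{79}{39}$ ($v = - \frac{237}{-117} = \left(-237\right) \left(- \frac{1}{117}\right) = \frac{79}{39} \approx 2.0256$)
$L = 141$ ($L = 140 + 1 = 141$)
$\left(328 + v\right) + L = \left(328 + \frac{79}{39}\right) + 141 = \frac{12871}{39} + 141 = \frac{18370}{39}$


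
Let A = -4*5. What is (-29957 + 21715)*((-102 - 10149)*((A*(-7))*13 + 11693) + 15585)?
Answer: 1141567919076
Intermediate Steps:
A = -20
(-29957 + 21715)*((-102 - 10149)*((A*(-7))*13 + 11693) + 15585) = (-29957 + 21715)*((-102 - 10149)*(-20*(-7)*13 + 11693) + 15585) = -8242*(-10251*(140*13 + 11693) + 15585) = -8242*(-10251*(1820 + 11693) + 15585) = -8242*(-10251*13513 + 15585) = -8242*(-138521763 + 15585) = -8242*(-138506178) = 1141567919076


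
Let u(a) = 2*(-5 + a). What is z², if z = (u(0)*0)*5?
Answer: 0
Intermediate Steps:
u(a) = -10 + 2*a
z = 0 (z = ((-10 + 2*0)*0)*5 = ((-10 + 0)*0)*5 = -10*0*5 = 0*5 = 0)
z² = 0² = 0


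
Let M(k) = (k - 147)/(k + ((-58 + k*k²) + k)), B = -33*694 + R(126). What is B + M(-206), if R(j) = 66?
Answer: -199638842743/8742286 ≈ -22836.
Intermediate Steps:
B = -22836 (B = -33*694 + 66 = -22902 + 66 = -22836)
M(k) = (-147 + k)/(-58 + k³ + 2*k) (M(k) = (-147 + k)/(k + ((-58 + k³) + k)) = (-147 + k)/(k + (-58 + k + k³)) = (-147 + k)/(-58 + k³ + 2*k))
B + M(-206) = -22836 + (-147 - 206)/(-58 + (-206)³ + 2*(-206)) = -22836 - 353/(-58 - 8741816 - 412) = -22836 - 353/(-8742286) = -22836 - 1/8742286*(-353) = -22836 + 353/8742286 = -199638842743/8742286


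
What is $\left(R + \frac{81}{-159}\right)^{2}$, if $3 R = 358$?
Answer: $\frac{356945449}{25281} \approx 14119.0$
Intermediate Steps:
$R = \frac{358}{3}$ ($R = \frac{1}{3} \cdot 358 = \frac{358}{3} \approx 119.33$)
$\left(R + \frac{81}{-159}\right)^{2} = \left(\frac{358}{3} + \frac{81}{-159}\right)^{2} = \left(\frac{358}{3} + 81 \left(- \frac{1}{159}\right)\right)^{2} = \left(\frac{358}{3} - \frac{27}{53}\right)^{2} = \left(\frac{18893}{159}\right)^{2} = \frac{356945449}{25281}$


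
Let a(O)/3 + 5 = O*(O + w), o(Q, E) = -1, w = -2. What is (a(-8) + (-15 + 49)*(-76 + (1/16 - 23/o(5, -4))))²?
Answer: 158734801/64 ≈ 2.4802e+6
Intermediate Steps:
a(O) = -15 + 3*O*(-2 + O) (a(O) = -15 + 3*(O*(O - 2)) = -15 + 3*(O*(-2 + O)) = -15 + 3*O*(-2 + O))
(a(-8) + (-15 + 49)*(-76 + (1/16 - 23/o(5, -4))))² = ((-15 - 6*(-8) + 3*(-8)²) + (-15 + 49)*(-76 + (1/16 - 23/(-1))))² = ((-15 + 48 + 3*64) + 34*(-76 + (1*(1/16) - 23*(-1))))² = ((-15 + 48 + 192) + 34*(-76 + (1/16 + 23)))² = (225 + 34*(-76 + 369/16))² = (225 + 34*(-847/16))² = (225 - 14399/8)² = (-12599/8)² = 158734801/64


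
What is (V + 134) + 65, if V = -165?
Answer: 34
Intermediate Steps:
(V + 134) + 65 = (-165 + 134) + 65 = -31 + 65 = 34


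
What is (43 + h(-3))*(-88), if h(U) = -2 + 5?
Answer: -4048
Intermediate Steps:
h(U) = 3
(43 + h(-3))*(-88) = (43 + 3)*(-88) = 46*(-88) = -4048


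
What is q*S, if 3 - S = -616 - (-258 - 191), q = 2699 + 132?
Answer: 481270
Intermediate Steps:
q = 2831
S = 170 (S = 3 - (-616 - (-258 - 191)) = 3 - (-616 - 1*(-449)) = 3 - (-616 + 449) = 3 - 1*(-167) = 3 + 167 = 170)
q*S = 2831*170 = 481270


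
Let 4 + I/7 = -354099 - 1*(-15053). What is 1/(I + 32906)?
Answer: -1/2340444 ≈ -4.2727e-7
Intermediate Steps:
I = -2373350 (I = -28 + 7*(-354099 - 1*(-15053)) = -28 + 7*(-354099 + 15053) = -28 + 7*(-339046) = -28 - 2373322 = -2373350)
1/(I + 32906) = 1/(-2373350 + 32906) = 1/(-2340444) = -1/2340444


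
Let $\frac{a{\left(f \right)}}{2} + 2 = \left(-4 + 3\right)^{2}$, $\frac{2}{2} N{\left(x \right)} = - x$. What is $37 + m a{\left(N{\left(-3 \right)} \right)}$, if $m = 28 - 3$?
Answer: $-13$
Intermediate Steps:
$N{\left(x \right)} = - x$
$a{\left(f \right)} = -2$ ($a{\left(f \right)} = -4 + 2 \left(-4 + 3\right)^{2} = -4 + 2 \left(-1\right)^{2} = -4 + 2 \cdot 1 = -4 + 2 = -2$)
$m = 25$
$37 + m a{\left(N{\left(-3 \right)} \right)} = 37 + 25 \left(-2\right) = 37 - 50 = -13$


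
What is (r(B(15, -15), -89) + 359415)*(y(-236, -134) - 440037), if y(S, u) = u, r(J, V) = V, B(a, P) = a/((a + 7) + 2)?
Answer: -158164884746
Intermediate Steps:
B(a, P) = a/(9 + a) (B(a, P) = a/((7 + a) + 2) = a/(9 + a))
(r(B(15, -15), -89) + 359415)*(y(-236, -134) - 440037) = (-89 + 359415)*(-134 - 440037) = 359326*(-440171) = -158164884746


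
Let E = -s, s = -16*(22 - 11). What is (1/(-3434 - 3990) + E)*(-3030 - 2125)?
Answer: -6735641565/7424 ≈ -9.0728e+5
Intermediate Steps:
s = -176 (s = -16*11 = -176)
E = 176 (E = -1*(-176) = 176)
(1/(-3434 - 3990) + E)*(-3030 - 2125) = (1/(-3434 - 3990) + 176)*(-3030 - 2125) = (1/(-7424) + 176)*(-5155) = (-1/7424 + 176)*(-5155) = (1306623/7424)*(-5155) = -6735641565/7424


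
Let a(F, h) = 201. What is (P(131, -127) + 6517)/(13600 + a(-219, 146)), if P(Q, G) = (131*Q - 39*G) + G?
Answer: 28504/13801 ≈ 2.0654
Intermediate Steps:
P(Q, G) = -38*G + 131*Q (P(Q, G) = (-39*G + 131*Q) + G = -38*G + 131*Q)
(P(131, -127) + 6517)/(13600 + a(-219, 146)) = ((-38*(-127) + 131*131) + 6517)/(13600 + 201) = ((4826 + 17161) + 6517)/13801 = (21987 + 6517)*(1/13801) = 28504*(1/13801) = 28504/13801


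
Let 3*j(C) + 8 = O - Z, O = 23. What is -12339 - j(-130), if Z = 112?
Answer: -36920/3 ≈ -12307.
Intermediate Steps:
j(C) = -97/3 (j(C) = -8/3 + (23 - 1*112)/3 = -8/3 + (23 - 112)/3 = -8/3 + (1/3)*(-89) = -8/3 - 89/3 = -97/3)
-12339 - j(-130) = -12339 - 1*(-97/3) = -12339 + 97/3 = -36920/3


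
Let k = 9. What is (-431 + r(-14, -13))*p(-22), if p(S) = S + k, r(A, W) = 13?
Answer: 5434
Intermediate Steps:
p(S) = 9 + S (p(S) = S + 9 = 9 + S)
(-431 + r(-14, -13))*p(-22) = (-431 + 13)*(9 - 22) = -418*(-13) = 5434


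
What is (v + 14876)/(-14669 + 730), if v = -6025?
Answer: -167/263 ≈ -0.63498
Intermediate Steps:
(v + 14876)/(-14669 + 730) = (-6025 + 14876)/(-14669 + 730) = 8851/(-13939) = 8851*(-1/13939) = -167/263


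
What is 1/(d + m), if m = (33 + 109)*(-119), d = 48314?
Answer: 1/31416 ≈ 3.1831e-5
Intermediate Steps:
m = -16898 (m = 142*(-119) = -16898)
1/(d + m) = 1/(48314 - 16898) = 1/31416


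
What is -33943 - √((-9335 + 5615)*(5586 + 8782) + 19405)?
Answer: -33943 - I*√53429555 ≈ -33943.0 - 7309.6*I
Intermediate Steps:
-33943 - √((-9335 + 5615)*(5586 + 8782) + 19405) = -33943 - √(-3720*14368 + 19405) = -33943 - √(-53448960 + 19405) = -33943 - √(-53429555) = -33943 - I*√53429555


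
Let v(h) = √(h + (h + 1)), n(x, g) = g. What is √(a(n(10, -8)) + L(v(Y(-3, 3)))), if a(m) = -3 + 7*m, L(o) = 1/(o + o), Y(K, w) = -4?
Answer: √(-11564 - 14*I*√7)/14 ≈ 0.012302 - 7.6812*I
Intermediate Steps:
v(h) = √(1 + 2*h) (v(h) = √(h + (1 + h)) = √(1 + 2*h))
L(o) = 1/(2*o)
√(a(n(10, -8)) + L(v(Y(-3, 3)))) = √((-3 + 7*(-8)) + 1/(2*(√(1 + 2*(-4))))) = √((-3 - 56) + 1/(2*(√(1 - 8)))) = √(-59 + 1/(2*(√(-7)))) = √(-59 + 1/(2*((I*√7)))) = √(-59 + (-I*√7/7)/2) = √(-59 - I*√7/14)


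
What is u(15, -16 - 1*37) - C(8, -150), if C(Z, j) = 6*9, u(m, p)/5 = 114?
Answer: 516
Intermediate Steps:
u(m, p) = 570 (u(m, p) = 5*114 = 570)
C(Z, j) = 54
u(15, -16 - 1*37) - C(8, -150) = 570 - 1*54 = 570 - 54 = 516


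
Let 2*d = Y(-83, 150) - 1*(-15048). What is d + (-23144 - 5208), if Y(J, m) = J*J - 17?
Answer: -17392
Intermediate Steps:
Y(J, m) = -17 + J² (Y(J, m) = J² - 17 = -17 + J²)
d = 10960 (d = ((-17 + (-83)²) - 1*(-15048))/2 = ((-17 + 6889) + 15048)/2 = (6872 + 15048)/2 = (½)*21920 = 10960)
d + (-23144 - 5208) = 10960 + (-23144 - 5208) = 10960 - 28352 = -17392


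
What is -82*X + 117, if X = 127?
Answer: -10297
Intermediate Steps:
-82*X + 117 = -82*127 + 117 = -10414 + 117 = -10297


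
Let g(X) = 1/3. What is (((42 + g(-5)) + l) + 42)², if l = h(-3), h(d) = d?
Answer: 59536/9 ≈ 6615.1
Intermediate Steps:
g(X) = ⅓ (g(X) = 1*(⅓) = ⅓)
l = -3
(((42 + g(-5)) + l) + 42)² = (((42 + ⅓) - 3) + 42)² = ((127/3 - 3) + 42)² = (118/3 + 42)² = (244/3)² = 59536/9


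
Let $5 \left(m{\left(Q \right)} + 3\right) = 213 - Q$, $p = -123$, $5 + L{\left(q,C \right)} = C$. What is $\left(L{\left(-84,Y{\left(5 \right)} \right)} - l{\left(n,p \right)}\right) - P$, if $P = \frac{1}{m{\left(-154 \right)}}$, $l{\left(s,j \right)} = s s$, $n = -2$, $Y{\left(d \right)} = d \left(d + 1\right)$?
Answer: $\frac{7387}{352} \approx 20.986$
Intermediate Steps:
$Y{\left(d \right)} = d \left(1 + d\right)$
$L{\left(q,C \right)} = -5 + C$
$m{\left(Q \right)} = \frac{198}{5} - \frac{Q}{5}$ ($m{\left(Q \right)} = -3 + \frac{213 - Q}{5} = -3 - \left(- \frac{213}{5} + \frac{Q}{5}\right) = \frac{198}{5} - \frac{Q}{5}$)
$l{\left(s,j \right)} = s^{2}$
$P = \frac{5}{352}$ ($P = \frac{1}{\frac{198}{5} - - \frac{154}{5}} = \frac{1}{\frac{198}{5} + \frac{154}{5}} = \frac{1}{\frac{352}{5}} = \frac{5}{352} \approx 0.014205$)
$\left(L{\left(-84,Y{\left(5 \right)} \right)} - l{\left(n,p \right)}\right) - P = \left(\left(-5 + 5 \left(1 + 5\right)\right) - \left(-2\right)^{2}\right) - \frac{5}{352} = \left(\left(-5 + 5 \cdot 6\right) - 4\right) - \frac{5}{352} = \left(\left(-5 + 30\right) - 4\right) - \frac{5}{352} = \left(25 - 4\right) - \frac{5}{352} = 21 - \frac{5}{352} = \frac{7387}{352}$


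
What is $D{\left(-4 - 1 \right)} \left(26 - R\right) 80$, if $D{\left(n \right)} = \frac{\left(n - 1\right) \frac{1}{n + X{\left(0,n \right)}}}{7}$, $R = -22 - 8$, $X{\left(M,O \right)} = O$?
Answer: $384$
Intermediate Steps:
$R = -30$
$D{\left(n \right)} = \frac{-1 + n}{14 n}$ ($D{\left(n \right)} = \frac{\left(n - 1\right) \frac{1}{n + n}}{7} = \frac{-1 + n}{2 n} \frac{1}{7} = \frac{-1 + n}{14 n}$)
$D{\left(-4 - 1 \right)} \left(26 - R\right) 80 = \frac{-1 - 5}{14 \left(-4 - 1\right)} \left(26 - -30\right) 80 = \frac{-1 - 5}{14 \left(-5\right)} \left(26 + 30\right) 80 = \frac{1}{14} \left(- \frac{1}{5}\right) \left(-6\right) 56 \cdot 80 = \frac{3}{35} \cdot 56 \cdot 80 = \frac{24}{5} \cdot 80 = 384$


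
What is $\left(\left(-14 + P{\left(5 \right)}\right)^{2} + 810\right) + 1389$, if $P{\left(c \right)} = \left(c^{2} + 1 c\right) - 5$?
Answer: $2320$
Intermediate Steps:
$P{\left(c \right)} = -5 + c + c^{2}$ ($P{\left(c \right)} = \left(c^{2} + c\right) - 5 = \left(c + c^{2}\right) - 5 = -5 + c + c^{2}$)
$\left(\left(-14 + P{\left(5 \right)}\right)^{2} + 810\right) + 1389 = \left(\left(-14 + \left(-5 + 5 + 5^{2}\right)\right)^{2} + 810\right) + 1389 = \left(\left(-14 + \left(-5 + 5 + 25\right)\right)^{2} + 810\right) + 1389 = \left(\left(-14 + 25\right)^{2} + 810\right) + 1389 = \left(11^{2} + 810\right) + 1389 = \left(121 + 810\right) + 1389 = 931 + 1389 = 2320$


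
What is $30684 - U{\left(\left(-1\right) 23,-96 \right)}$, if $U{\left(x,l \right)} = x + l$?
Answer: $30803$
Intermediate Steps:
$U{\left(x,l \right)} = l + x$
$30684 - U{\left(\left(-1\right) 23,-96 \right)} = 30684 - \left(-96 - 23\right) = 30684 - -119 = 30684 + 119 = 30803$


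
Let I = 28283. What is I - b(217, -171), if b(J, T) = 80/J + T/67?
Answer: 411238284/14539 ≈ 28285.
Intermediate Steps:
b(J, T) = 80/J + T/67 (b(J, T) = 80/J + T*(1/67) = 80/J + T/67)
I - b(217, -171) = 28283 - (80/217 + (1/67)*(-171)) = 28283 - (80*(1/217) - 171/67) = 28283 - (80/217 - 171/67) = 28283 - 1*(-31747/14539) = 28283 + 31747/14539 = 411238284/14539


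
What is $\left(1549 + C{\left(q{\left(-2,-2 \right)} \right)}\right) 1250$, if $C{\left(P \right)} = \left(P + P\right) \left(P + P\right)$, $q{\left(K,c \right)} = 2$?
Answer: $1956250$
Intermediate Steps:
$C{\left(P \right)} = 4 P^{2}$ ($C{\left(P \right)} = 2 P 2 P = 4 P^{2}$)
$\left(1549 + C{\left(q{\left(-2,-2 \right)} \right)}\right) 1250 = \left(1549 + 4 \cdot 2^{2}\right) 1250 = \left(1549 + 4 \cdot 4\right) 1250 = \left(1549 + 16\right) 1250 = 1565 \cdot 1250 = 1956250$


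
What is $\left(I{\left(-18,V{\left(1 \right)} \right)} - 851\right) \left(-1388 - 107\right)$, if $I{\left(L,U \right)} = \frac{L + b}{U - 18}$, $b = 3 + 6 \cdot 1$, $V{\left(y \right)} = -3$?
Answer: $\frac{8901230}{7} \approx 1.2716 \cdot 10^{6}$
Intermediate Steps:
$b = 9$ ($b = 3 + 6 = 9$)
$I{\left(L,U \right)} = \frac{9 + L}{-18 + U}$ ($I{\left(L,U \right)} = \frac{L + 9}{U - 18} = \frac{9 + L}{-18 + U}$)
$\left(I{\left(-18,V{\left(1 \right)} \right)} - 851\right) \left(-1388 - 107\right) = \left(\frac{9 - 18}{-18 - 3} - 851\right) \left(-1388 - 107\right) = \left(\frac{1}{-21} \left(-9\right) - 851\right) \left(-1495\right) = \left(\left(- \frac{1}{21}\right) \left(-9\right) - 851\right) \left(-1495\right) = \left(\frac{3}{7} - 851\right) \left(-1495\right) = \left(- \frac{5954}{7}\right) \left(-1495\right) = \frac{8901230}{7}$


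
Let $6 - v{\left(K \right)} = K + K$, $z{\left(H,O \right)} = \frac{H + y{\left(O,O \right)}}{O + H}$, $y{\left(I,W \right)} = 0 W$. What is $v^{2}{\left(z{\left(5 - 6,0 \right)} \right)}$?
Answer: $16$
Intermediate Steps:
$y{\left(I,W \right)} = 0$
$z{\left(H,O \right)} = \frac{H}{H + O}$ ($z{\left(H,O \right)} = \frac{H + 0}{O + H} = \frac{H}{H + O}$)
$v{\left(K \right)} = 6 - 2 K$ ($v{\left(K \right)} = 6 - \left(K + K\right) = 6 - 2 K$)
$v^{2}{\left(z{\left(5 - 6,0 \right)} \right)} = \left(6 - 2 \frac{5 - 6}{\left(5 - 6\right) + 0}\right)^{2} = \left(6 - 2 \left(- \frac{1}{-1 + 0}\right)\right)^{2} = \left(6 - 2 \left(- \frac{1}{-1}\right)\right)^{2} = \left(6 - 2 \left(\left(-1\right) \left(-1\right)\right)\right)^{2} = \left(6 - 2\right)^{2} = 4^{2} = 16$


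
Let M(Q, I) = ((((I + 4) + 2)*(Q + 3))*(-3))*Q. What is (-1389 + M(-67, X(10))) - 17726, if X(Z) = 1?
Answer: -109163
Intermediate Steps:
M(Q, I) = -3*Q*(3 + Q)*(6 + I) (M(Q, I) = ((((4 + I) + 2)*(3 + Q))*(-3))*Q = (((6 + I)*(3 + Q))*(-3))*Q = (((3 + Q)*(6 + I))*(-3))*Q = (-3*(3 + Q)*(6 + I))*Q = -3*Q*(3 + Q)*(6 + I))
(-1389 + M(-67, X(10))) - 17726 = (-1389 - 3*(-67)*(18 + 3*1 + 6*(-67) + 1*(-67))) - 17726 = (-1389 - 3*(-67)*(18 + 3 - 402 - 67)) - 17726 = (-1389 - 3*(-67)*(-448)) - 17726 = (-1389 - 90048) - 17726 = -91437 - 17726 = -109163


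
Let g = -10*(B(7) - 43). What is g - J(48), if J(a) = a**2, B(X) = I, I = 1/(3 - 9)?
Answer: -5617/3 ≈ -1872.3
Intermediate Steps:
I = -1/6 (I = 1/(-6) = -1/6 ≈ -0.16667)
B(X) = -1/6
g = 1295/3 (g = -10*(-1/6 - 43) = -10*(-259/6) = 1295/3 ≈ 431.67)
g - J(48) = 1295/3 - 1*48**2 = 1295/3 - 1*2304 = 1295/3 - 2304 = -5617/3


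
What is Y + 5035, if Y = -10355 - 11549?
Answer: -16869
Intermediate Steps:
Y = -21904
Y + 5035 = -21904 + 5035 = -16869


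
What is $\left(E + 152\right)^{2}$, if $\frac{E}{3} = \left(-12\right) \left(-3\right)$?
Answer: $67600$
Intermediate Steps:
$E = 108$ ($E = 3 \left(\left(-12\right) \left(-3\right)\right) = 3 \cdot 36 = 108$)
$\left(E + 152\right)^{2} = \left(108 + 152\right)^{2} = 260^{2} = 67600$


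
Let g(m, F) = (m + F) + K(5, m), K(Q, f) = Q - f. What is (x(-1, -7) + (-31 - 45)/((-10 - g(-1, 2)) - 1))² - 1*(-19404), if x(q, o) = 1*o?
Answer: 1572349/81 ≈ 19412.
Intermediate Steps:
x(q, o) = o
g(m, F) = 5 + F (g(m, F) = (m + F) + (5 - m) = (F + m) + (5 - m) = 5 + F)
(x(-1, -7) + (-31 - 45)/((-10 - g(-1, 2)) - 1))² - 1*(-19404) = (-7 + (-31 - 45)/((-10 - (5 + 2)) - 1))² - 1*(-19404) = (-7 - 76/((-10 - 1*7) - 1))² + 19404 = (-7 - 76/((-10 - 7) - 1))² + 19404 = (-7 - 76/(-17 - 1))² + 19404 = (-7 - 76/(-18))² + 19404 = (-7 - 76*(-1/18))² + 19404 = (-7 + 38/9)² + 19404 = (-25/9)² + 19404 = 625/81 + 19404 = 1572349/81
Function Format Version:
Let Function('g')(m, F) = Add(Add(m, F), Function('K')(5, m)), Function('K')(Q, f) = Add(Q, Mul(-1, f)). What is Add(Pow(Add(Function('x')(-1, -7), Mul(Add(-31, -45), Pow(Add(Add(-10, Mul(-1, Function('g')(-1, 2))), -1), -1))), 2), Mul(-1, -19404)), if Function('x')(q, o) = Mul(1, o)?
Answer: Rational(1572349, 81) ≈ 19412.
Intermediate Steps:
Function('x')(q, o) = o
Function('g')(m, F) = Add(5, F) (Function('g')(m, F) = Add(Add(m, F), Add(5, Mul(-1, m))) = Add(Add(F, m), Add(5, Mul(-1, m))) = Add(5, F))
Add(Pow(Add(Function('x')(-1, -7), Mul(Add(-31, -45), Pow(Add(Add(-10, Mul(-1, Function('g')(-1, 2))), -1), -1))), 2), Mul(-1, -19404)) = Add(Pow(Add(-7, Mul(Add(-31, -45), Pow(Add(Add(-10, Mul(-1, Add(5, 2))), -1), -1))), 2), Mul(-1, -19404)) = Add(Pow(Add(-7, Mul(-76, Pow(Add(Add(-10, Mul(-1, 7)), -1), -1))), 2), 19404) = Add(Pow(Add(-7, Mul(-76, Pow(Add(Add(-10, -7), -1), -1))), 2), 19404) = Add(Pow(Add(-7, Mul(-76, Pow(Add(-17, -1), -1))), 2), 19404) = Add(Pow(Add(-7, Mul(-76, Pow(-18, -1))), 2), 19404) = Add(Pow(Add(-7, Mul(-76, Rational(-1, 18))), 2), 19404) = Add(Pow(Add(-7, Rational(38, 9)), 2), 19404) = Add(Pow(Rational(-25, 9), 2), 19404) = Add(Rational(625, 81), 19404) = Rational(1572349, 81)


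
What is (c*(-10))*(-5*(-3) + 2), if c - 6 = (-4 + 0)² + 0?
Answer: -3740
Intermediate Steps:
c = 22 (c = 6 + ((-4 + 0)² + 0) = 6 + ((-4)² + 0) = 6 + (16 + 0) = 6 + 16 = 22)
(c*(-10))*(-5*(-3) + 2) = (22*(-10))*(-5*(-3) + 2) = -220*(15 + 2) = -220*17 = -3740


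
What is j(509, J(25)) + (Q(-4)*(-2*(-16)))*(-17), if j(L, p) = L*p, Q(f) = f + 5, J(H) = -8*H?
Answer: -102344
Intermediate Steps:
Q(f) = 5 + f
j(509, J(25)) + (Q(-4)*(-2*(-16)))*(-17) = 509*(-8*25) + ((5 - 4)*(-2*(-16)))*(-17) = 509*(-200) + (1*32)*(-17) = -101800 + 32*(-17) = -101800 - 544 = -102344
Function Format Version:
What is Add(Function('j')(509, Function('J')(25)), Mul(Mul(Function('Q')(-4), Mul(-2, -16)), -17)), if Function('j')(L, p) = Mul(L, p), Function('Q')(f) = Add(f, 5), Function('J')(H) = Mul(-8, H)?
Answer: -102344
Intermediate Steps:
Function('Q')(f) = Add(5, f)
Add(Function('j')(509, Function('J')(25)), Mul(Mul(Function('Q')(-4), Mul(-2, -16)), -17)) = Add(Mul(509, Mul(-8, 25)), Mul(Mul(Add(5, -4), Mul(-2, -16)), -17)) = Add(Mul(509, -200), Mul(Mul(1, 32), -17)) = Add(-101800, Mul(32, -17)) = Add(-101800, -544) = -102344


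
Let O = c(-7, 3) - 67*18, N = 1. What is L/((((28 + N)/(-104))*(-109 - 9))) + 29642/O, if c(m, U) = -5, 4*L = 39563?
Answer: 572122847/2072021 ≈ 276.12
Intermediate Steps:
L = 39563/4 (L = (¼)*39563 = 39563/4 ≈ 9890.8)
O = -1211 (O = -5 - 67*18 = -5 - 1206 = -1211)
L/((((28 + N)/(-104))*(-109 - 9))) + 29642/O = 39563/(4*((((28 + 1)/(-104))*(-109 - 9)))) + 29642/(-1211) = 39563/(4*(((29*(-1/104))*(-118)))) + 29642*(-1/1211) = 39563/(4*((-29/104*(-118)))) - 29642/1211 = 39563/(4*(1711/52)) - 29642/1211 = (39563/4)*(52/1711) - 29642/1211 = 514319/1711 - 29642/1211 = 572122847/2072021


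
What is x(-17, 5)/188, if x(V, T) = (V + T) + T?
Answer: -7/188 ≈ -0.037234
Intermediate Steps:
x(V, T) = V + 2*T (x(V, T) = (T + V) + T = V + 2*T)
x(-17, 5)/188 = (-17 + 2*5)/188 = (-17 + 10)*(1/188) = -7*1/188 = -7/188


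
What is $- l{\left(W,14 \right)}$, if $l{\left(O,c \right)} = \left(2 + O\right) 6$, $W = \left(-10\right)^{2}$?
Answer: $-612$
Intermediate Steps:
$W = 100$
$l{\left(O,c \right)} = 12 + 6 O$
$- l{\left(W,14 \right)} = - (12 + 6 \cdot 100) = - (12 + 600) = \left(-1\right) 612 = -612$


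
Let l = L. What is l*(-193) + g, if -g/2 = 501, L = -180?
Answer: 33738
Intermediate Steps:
g = -1002 (g = -2*501 = -1002)
l = -180
l*(-193) + g = -180*(-193) - 1002 = 34740 - 1002 = 33738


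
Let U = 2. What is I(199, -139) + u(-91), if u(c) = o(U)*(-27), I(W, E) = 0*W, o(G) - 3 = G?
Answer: -135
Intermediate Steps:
o(G) = 3 + G
I(W, E) = 0
u(c) = -135 (u(c) = (3 + 2)*(-27) = 5*(-27) = -135)
I(199, -139) + u(-91) = 0 - 135 = -135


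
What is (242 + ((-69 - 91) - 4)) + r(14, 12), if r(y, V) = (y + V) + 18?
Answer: 122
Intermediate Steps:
r(y, V) = 18 + V + y (r(y, V) = (V + y) + 18 = 18 + V + y)
(242 + ((-69 - 91) - 4)) + r(14, 12) = (242 + ((-69 - 91) - 4)) + (18 + 12 + 14) = (242 + (-160 - 4)) + 44 = (242 - 164) + 44 = 78 + 44 = 122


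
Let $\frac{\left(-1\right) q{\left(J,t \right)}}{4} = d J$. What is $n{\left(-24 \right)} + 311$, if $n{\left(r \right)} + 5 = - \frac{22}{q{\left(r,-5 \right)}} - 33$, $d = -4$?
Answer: $\frac{52427}{192} \approx 273.06$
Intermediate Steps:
$q{\left(J,t \right)} = 16 J$ ($q{\left(J,t \right)} = - 4 \left(- 4 J\right) = 16 J$)
$n{\left(r \right)} = -38 - \frac{11}{8 r}$ ($n{\left(r \right)} = -5 - \left(33 + \frac{22}{16 r}\right) = -5 - \left(33 + 22 \frac{1}{16 r}\right) = -5 - \left(33 + \frac{11}{8 r}\right) = -38 - \frac{11}{8 r}$)
$n{\left(-24 \right)} + 311 = \left(-38 - \frac{11}{8 \left(-24\right)}\right) + 311 = \left(-38 - - \frac{11}{192}\right) + 311 = \left(-38 + \frac{11}{192}\right) + 311 = - \frac{7285}{192} + 311 = \frac{52427}{192}$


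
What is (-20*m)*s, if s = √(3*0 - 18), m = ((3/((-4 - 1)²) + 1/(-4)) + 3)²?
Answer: -247107*I*√2/500 ≈ -698.92*I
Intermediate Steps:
m = 82369/10000 (m = ((3/((-5)²) + 1*(-¼)) + 3)² = ((3/25 - ¼) + 3)² = (-13/100 + 3)² = (287/100)² = 82369/10000 ≈ 8.2369)
s = 3*I*√2 (s = √(0 - 18) = √(-18) = 3*I*√2 ≈ 4.2426*I)
(-20*m)*s = (-20*82369/10000)*(3*I*√2) = -247107*I*√2/500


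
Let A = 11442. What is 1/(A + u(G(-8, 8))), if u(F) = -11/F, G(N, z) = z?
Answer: 8/91525 ≈ 8.7408e-5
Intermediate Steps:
1/(A + u(G(-8, 8))) = 1/(11442 - 11/8) = 1/(91525/8) = 8/91525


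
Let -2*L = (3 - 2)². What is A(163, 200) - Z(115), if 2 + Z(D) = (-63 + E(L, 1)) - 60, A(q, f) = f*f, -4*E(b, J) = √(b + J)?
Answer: 40125 + √2/8 ≈ 40125.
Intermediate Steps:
L = -½ (L = -(3 - 2)²/2 = -½*1² = -½*1 = -½ ≈ -0.50000)
E(b, J) = -√(J + b)/4 (E(b, J) = -√(b + J)/4 = -√(J + b)/4)
A(q, f) = f²
Z(D) = -125 - √2/8 (Z(D) = -2 + ((-63 - √(1 - ½)/4) - 60) = -2 + ((-63 - √2/8) - 60) = -2 + (-123 - √2/8) = -125 - √2/8)
A(163, 200) - Z(115) = 200² - (-125 - √2/8) = 40000 + (125 + √2/8) = 40125 + √2/8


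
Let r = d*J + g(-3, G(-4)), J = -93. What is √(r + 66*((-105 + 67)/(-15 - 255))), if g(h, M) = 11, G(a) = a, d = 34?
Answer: I*√706885/15 ≈ 56.051*I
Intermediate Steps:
r = -3151 (r = 34*(-93) + 11 = -3162 + 11 = -3151)
√(r + 66*((-105 + 67)/(-15 - 255))) = √(-3151 + 66*((-105 + 67)/(-15 - 255))) = √(-3151 + 66*(-38/(-270))) = √(-3151 + 66*(-38*(-1/270))) = √(-3151 + 66*(19/135)) = √(-3151 + 418/45) = √(-141377/45) = I*√706885/15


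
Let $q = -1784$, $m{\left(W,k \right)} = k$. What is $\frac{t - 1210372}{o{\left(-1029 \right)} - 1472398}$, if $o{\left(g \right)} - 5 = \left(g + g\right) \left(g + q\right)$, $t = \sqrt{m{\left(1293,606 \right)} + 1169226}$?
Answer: $- \frac{1210372}{4316761} + \frac{2 \sqrt{292458}}{4316761} \approx -0.28014$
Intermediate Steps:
$t = 2 \sqrt{292458}$ ($t = \sqrt{606 + 1169226} = \sqrt{1169832} = 2 \sqrt{292458} \approx 1081.6$)
$o{\left(g \right)} = 5 + 2 g \left(-1784 + g\right)$ ($o{\left(g \right)} = 5 + \left(g + g\right) \left(g - 1784\right) = 5 + 2 g \left(-1784 + g\right)$)
$\frac{t - 1210372}{o{\left(-1029 \right)} - 1472398} = \frac{2 \sqrt{292458} - 1210372}{\left(5 - -3671472 + 2 \left(-1029\right)^{2}\right) - 1472398} = \frac{-1210372 + 2 \sqrt{292458}}{\left(5 + 3671472 + 2 \cdot 1058841\right) - 1472398} = \frac{-1210372 + 2 \sqrt{292458}}{\left(5 + 3671472 + 2117682\right) - 1472398} = \frac{-1210372 + 2 \sqrt{292458}}{5789159 - 1472398} = \frac{-1210372 + 2 \sqrt{292458}}{4316761} = \left(-1210372 + 2 \sqrt{292458}\right) \frac{1}{4316761} = - \frac{1210372}{4316761} + \frac{2 \sqrt{292458}}{4316761}$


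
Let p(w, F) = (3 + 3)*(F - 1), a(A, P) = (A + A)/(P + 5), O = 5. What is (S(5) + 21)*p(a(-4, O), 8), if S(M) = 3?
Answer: 1008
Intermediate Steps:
a(A, P) = 2*A/(5 + P) (a(A, P) = (2*A)/(5 + P) = 2*A/(5 + P))
p(w, F) = -6 + 6*F (p(w, F) = 6*(-1 + F) = -6 + 6*F)
(S(5) + 21)*p(a(-4, O), 8) = (3 + 21)*(-6 + 6*8) = 24*(-6 + 48) = 24*42 = 1008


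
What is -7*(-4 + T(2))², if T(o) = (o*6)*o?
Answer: -2800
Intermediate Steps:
T(o) = 6*o² (T(o) = (6*o)*o = 6*o²)
-7*(-4 + T(2))² = -7*(-4 + 6*2²)² = -7*(-4 + 6*4)² = -7*(-4 + 24)² = -7*20² = -7*400 = -2800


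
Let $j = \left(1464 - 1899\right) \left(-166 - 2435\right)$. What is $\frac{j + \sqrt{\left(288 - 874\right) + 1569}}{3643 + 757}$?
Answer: $\frac{226287}{880} + \frac{\sqrt{983}}{4400} \approx 257.15$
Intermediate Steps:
$j = 1131435$ ($j = \left(-435\right) \left(-2601\right) = 1131435$)
$\frac{j + \sqrt{\left(288 - 874\right) + 1569}}{3643 + 757} = \frac{1131435 + \sqrt{\left(288 - 874\right) + 1569}}{3643 + 757} = \frac{1131435 + \sqrt{-586 + 1569}}{4400} = \left(1131435 + \sqrt{983}\right) \frac{1}{4400} = \frac{226287}{880} + \frac{\sqrt{983}}{4400}$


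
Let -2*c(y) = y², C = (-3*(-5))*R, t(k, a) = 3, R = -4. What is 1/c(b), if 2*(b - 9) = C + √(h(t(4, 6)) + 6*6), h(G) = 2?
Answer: -3604/744769 - 168*√38/744769 ≈ -0.0062296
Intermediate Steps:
C = -60 (C = -3*(-5)*(-4) = 15*(-4) = -60)
b = -21 + √38/2 (b = 9 + (-60 + √(2 + 6*6))/2 = 9 + (-60 + √(2 + 36))/2 = 9 + (-60 + √38)/2 = 9 + (-30 + √38/2) = -21 + √38/2 ≈ -17.918)
c(y) = -y²/2
1/c(b) = 1/(-(-21 + √38/2)²/2) = -2/(-21 + √38/2)²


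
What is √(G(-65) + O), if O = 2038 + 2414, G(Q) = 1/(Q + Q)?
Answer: √75238670/130 ≈ 66.723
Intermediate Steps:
G(Q) = 1/(2*Q)
O = 4452
√(G(-65) + O) = √((½)/(-65) + 4452) = √((½)*(-1/65) + 4452) = √(-1/130 + 4452) = √(578759/130) = √75238670/130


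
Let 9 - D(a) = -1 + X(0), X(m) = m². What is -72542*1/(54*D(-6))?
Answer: -36271/270 ≈ -134.34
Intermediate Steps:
D(a) = 10 (D(a) = 9 - (-1 + 0²) = 9 - (-1 + 0) = 9 - 1*(-1) = 9 + 1 = 10)
-72542*1/(54*D(-6)) = -72542/(((-3)²*10)*6) = -72542/((9*10)*6) = -72542/(90*6) = -72542/540 = -72542*1/540 = -36271/270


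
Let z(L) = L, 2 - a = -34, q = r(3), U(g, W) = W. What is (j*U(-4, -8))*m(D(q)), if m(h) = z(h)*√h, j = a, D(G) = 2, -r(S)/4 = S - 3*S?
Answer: -576*√2 ≈ -814.59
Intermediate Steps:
r(S) = 8*S (r(S) = -4*(S - 3*S) = -(-8)*S = 8*S)
q = 24 (q = 8*3 = 24)
a = 36 (a = 2 - 1*(-34) = 2 + 34 = 36)
j = 36
m(h) = h^(3/2) (m(h) = h*√h = h^(3/2))
(j*U(-4, -8))*m(D(q)) = (36*(-8))*2^(3/2) = -576*√2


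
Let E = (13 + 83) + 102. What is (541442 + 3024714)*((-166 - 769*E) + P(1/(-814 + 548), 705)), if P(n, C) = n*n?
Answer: -9615422470607613/17689 ≈ -5.4358e+11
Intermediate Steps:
E = 198 (E = 96 + 102 = 198)
P(n, C) = n²
(541442 + 3024714)*((-166 - 769*E) + P(1/(-814 + 548), 705)) = (541442 + 3024714)*((-166 - 769*198) + (1/(-814 + 548))²) = 3566156*((-166 - 152262) + (1/(-266))²) = 3566156*(-152428 + (-1/266)²) = 3566156*(-152428 + 1/70756) = 3566156*(-10785195567/70756) = -9615422470607613/17689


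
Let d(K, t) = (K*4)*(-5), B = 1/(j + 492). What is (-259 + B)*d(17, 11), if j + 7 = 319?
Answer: 17699975/201 ≈ 88060.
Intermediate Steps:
j = 312 (j = -7 + 319 = 312)
B = 1/804 (B = 1/(312 + 492) = 1/804 ≈ 0.0012438)
d(K, t) = -20*K (d(K, t) = (4*K)*(-5) = -20*K)
(-259 + B)*d(17, 11) = (-259 + 1/804)*(-20*17) = -208235/804*(-340) = 17699975/201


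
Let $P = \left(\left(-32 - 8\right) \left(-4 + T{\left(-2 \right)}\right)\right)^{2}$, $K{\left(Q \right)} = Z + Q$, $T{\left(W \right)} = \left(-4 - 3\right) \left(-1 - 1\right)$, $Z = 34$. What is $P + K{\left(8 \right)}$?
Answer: $160042$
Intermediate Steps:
$T{\left(W \right)} = 14$ ($T{\left(W \right)} = \left(-7\right) \left(-2\right) = 14$)
$K{\left(Q \right)} = 34 + Q$
$P = 160000$ ($P = \left(\left(-32 - 8\right) \left(-4 + 14\right)\right)^{2} = \left(\left(-40\right) 10\right)^{2} = \left(-400\right)^{2} = 160000$)
$P + K{\left(8 \right)} = 160000 + \left(34 + 8\right) = 160000 + 42 = 160042$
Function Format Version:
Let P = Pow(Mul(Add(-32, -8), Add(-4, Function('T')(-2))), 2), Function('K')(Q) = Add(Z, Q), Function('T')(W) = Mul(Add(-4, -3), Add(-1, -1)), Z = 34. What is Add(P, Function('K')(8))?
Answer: 160042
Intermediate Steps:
Function('T')(W) = 14 (Function('T')(W) = Mul(-7, -2) = 14)
Function('K')(Q) = Add(34, Q)
P = 160000 (P = Pow(Mul(Add(-32, -8), Add(-4, 14)), 2) = Pow(Mul(-40, 10), 2) = Pow(-400, 2) = 160000)
Add(P, Function('K')(8)) = Add(160000, Add(34, 8)) = Add(160000, 42) = 160042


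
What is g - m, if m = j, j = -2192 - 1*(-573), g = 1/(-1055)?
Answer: 1708044/1055 ≈ 1619.0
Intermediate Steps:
g = -1/1055 ≈ -0.00094787
j = -1619 (j = -2192 + 573 = -1619)
m = -1619
g - m = -1/1055 - 1*(-1619) = -1/1055 + 1619 = 1708044/1055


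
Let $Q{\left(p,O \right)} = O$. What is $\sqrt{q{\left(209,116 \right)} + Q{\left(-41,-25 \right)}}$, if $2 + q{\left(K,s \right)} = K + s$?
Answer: $\sqrt{298} \approx 17.263$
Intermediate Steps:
$q{\left(K,s \right)} = -2 + K + s$ ($q{\left(K,s \right)} = -2 + \left(K + s\right) = -2 + K + s$)
$\sqrt{q{\left(209,116 \right)} + Q{\left(-41,-25 \right)}} = \sqrt{\left(-2 + 209 + 116\right) - 25} = \sqrt{323 - 25} = \sqrt{298}$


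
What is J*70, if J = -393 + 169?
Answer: -15680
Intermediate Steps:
J = -224
J*70 = -224*70 = -15680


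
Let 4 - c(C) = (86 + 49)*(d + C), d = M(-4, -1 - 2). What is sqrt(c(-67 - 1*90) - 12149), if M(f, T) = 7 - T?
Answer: 10*sqrt(77) ≈ 87.750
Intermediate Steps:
d = 10 (d = 7 - (-1 - 2) = 7 - 1*(-3) = 7 + 3 = 10)
c(C) = -1346 - 135*C (c(C) = 4 - (86 + 49)*(10 + C) = 4 - 135*(10 + C) = 4 - (1350 + 135*C) = 4 + (-1350 - 135*C) = -1346 - 135*C)
sqrt(c(-67 - 1*90) - 12149) = sqrt((-1346 - 135*(-67 - 1*90)) - 12149) = sqrt((-1346 - 135*(-67 - 90)) - 12149) = sqrt((-1346 - 135*(-157)) - 12149) = sqrt((-1346 + 21195) - 12149) = sqrt(19849 - 12149) = sqrt(7700) = 10*sqrt(77)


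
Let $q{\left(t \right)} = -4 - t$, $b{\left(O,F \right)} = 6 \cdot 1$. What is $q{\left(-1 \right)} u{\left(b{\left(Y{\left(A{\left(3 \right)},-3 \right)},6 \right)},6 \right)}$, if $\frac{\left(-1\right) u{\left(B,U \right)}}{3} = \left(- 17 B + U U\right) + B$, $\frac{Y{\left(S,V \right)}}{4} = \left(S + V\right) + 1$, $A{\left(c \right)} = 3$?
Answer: $-540$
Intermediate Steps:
$Y{\left(S,V \right)} = 4 + 4 S + 4 V$ ($Y{\left(S,V \right)} = 4 \left(\left(S + V\right) + 1\right) = 4 \left(1 + S + V\right) = 4 + 4 S + 4 V$)
$b{\left(O,F \right)} = 6$
$u{\left(B,U \right)} = - 3 U^{2} + 48 B$ ($u{\left(B,U \right)} = - 3 \left(\left(- 17 B + U U\right) + B\right) = - 3 \left(\left(- 17 B + U^{2}\right) + B\right) = - 3 \left(\left(U^{2} - 17 B\right) + B\right) = - 3 \left(U^{2} - 16 B\right) = - 3 U^{2} + 48 B$)
$q{\left(-1 \right)} u{\left(b{\left(Y{\left(A{\left(3 \right)},-3 \right)},6 \right)},6 \right)} = \left(-4 - -1\right) \left(- 3 \cdot 6^{2} + 48 \cdot 6\right) = \left(-4 + 1\right) \left(\left(-3\right) 36 + 288\right) = - 3 \left(-108 + 288\right) = \left(-3\right) 180 = -540$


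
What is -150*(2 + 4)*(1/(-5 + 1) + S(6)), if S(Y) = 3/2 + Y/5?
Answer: -2205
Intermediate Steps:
S(Y) = 3/2 + Y/5 (S(Y) = 3*(1/2) + Y*(1/5) = 3/2 + Y/5)
-150*(2 + 4)*(1/(-5 + 1) + S(6)) = -150*(2 + 4)*(1/(-5 + 1) + (3/2 + (1/5)*6)) = -900*(1/(-4) + (3/2 + 6/5)) = -900*(-1/4 + 27/10) = -900*49/20 = -150*147/10 = -2205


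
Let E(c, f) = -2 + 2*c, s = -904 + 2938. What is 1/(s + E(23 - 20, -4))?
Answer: 1/2038 ≈ 0.00049068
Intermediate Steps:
s = 2034
1/(s + E(23 - 20, -4)) = 1/(2034 + (-2 + 2*(23 - 20))) = 1/(2034 + (-2 + 2*3)) = 1/(2034 + (-2 + 6)) = 1/(2034 + 4) = 1/2038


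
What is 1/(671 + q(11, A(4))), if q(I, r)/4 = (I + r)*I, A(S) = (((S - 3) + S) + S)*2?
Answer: 1/1947 ≈ 0.00051361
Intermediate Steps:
A(S) = -6 + 6*S (A(S) = (((-3 + S) + S) + S)*2 = ((-3 + 2*S) + S)*2 = (-3 + 3*S)*2 = -6 + 6*S)
q(I, r) = 4*I*(I + r) (q(I, r) = 4*((I + r)*I) = 4*(I*(I + r)) = 4*I*(I + r))
1/(671 + q(11, A(4))) = 1/(671 + 4*11*(11 + (-6 + 6*4))) = 1/(671 + 4*11*(11 + (-6 + 24))) = 1/(671 + 4*11*(11 + 18)) = 1/(671 + 4*11*29) = 1/(671 + 1276) = 1/1947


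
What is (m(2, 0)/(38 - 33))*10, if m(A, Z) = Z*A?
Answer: 0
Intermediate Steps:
m(A, Z) = A*Z
(m(2, 0)/(38 - 33))*10 = ((2*0)/(38 - 33))*10 = (0/5)*10 = (0*(⅕))*10 = 0*10 = 0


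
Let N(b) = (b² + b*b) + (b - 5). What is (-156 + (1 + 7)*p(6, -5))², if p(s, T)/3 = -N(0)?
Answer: 1296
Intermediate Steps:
N(b) = -5 + b + 2*b² (N(b) = (b² + b²) + (-5 + b) = 2*b² + (-5 + b) = -5 + b + 2*b²)
p(s, T) = 15 (p(s, T) = 3*(-(-5 + 0 + 2*0²)) = 3*(-(-5 + 0 + 2*0)) = 3*(-(-5 + 0 + 0)) = 3*(-1*(-5)) = 3*5 = 15)
(-156 + (1 + 7)*p(6, -5))² = (-156 + (1 + 7)*15)² = (-156 + 8*15)² = (-156 + 120)² = (-36)² = 1296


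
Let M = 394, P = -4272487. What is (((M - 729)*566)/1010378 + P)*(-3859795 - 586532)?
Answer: 9597012354928468296/505189 ≈ 1.8997e+13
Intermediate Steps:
(((M - 729)*566)/1010378 + P)*(-3859795 - 586532) = (((394 - 729)*566)/1010378 - 4272487)*(-3859795 - 586532) = (-335*566*(1/1010378) - 4272487)*(-4446327) = (-189610*1/1010378 - 4272487)*(-4446327) = (-94805/505189 - 4272487)*(-4446327) = -2158413529848/505189*(-4446327) = 9597012354928468296/505189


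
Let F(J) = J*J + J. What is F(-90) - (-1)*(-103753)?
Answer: -95743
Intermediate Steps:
F(J) = J + J**2 (F(J) = J**2 + J = J + J**2)
F(-90) - (-1)*(-103753) = -90*(1 - 90) - (-1)*(-103753) = -90*(-89) - 1*103753 = 8010 - 103753 = -95743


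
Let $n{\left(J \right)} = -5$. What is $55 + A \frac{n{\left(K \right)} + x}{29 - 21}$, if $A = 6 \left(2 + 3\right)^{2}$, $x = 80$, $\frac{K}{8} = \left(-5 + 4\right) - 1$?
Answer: $\frac{5845}{4} \approx 1461.3$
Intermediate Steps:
$K = -16$ ($K = 8 \left(\left(-5 + 4\right) - 1\right) = 8 \left(-1 - 1\right) = 8 \left(-2\right) = -16$)
$A = 150$ ($A = 6 \cdot 5^{2} = 6 \cdot 25 = 150$)
$55 + A \frac{n{\left(K \right)} + x}{29 - 21} = 55 + 150 \frac{-5 + 80}{29 - 21} = 55 + 150 \cdot \frac{75}{8} = 55 + \frac{5625}{4} = \frac{5845}{4}$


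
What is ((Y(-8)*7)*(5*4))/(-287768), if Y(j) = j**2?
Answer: -1120/35971 ≈ -0.031136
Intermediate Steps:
((Y(-8)*7)*(5*4))/(-287768) = (((-8)**2*7)*(5*4))/(-287768) = ((64*7)*20)*(-1/287768) = (448*20)*(-1/287768) = 8960*(-1/287768) = -1120/35971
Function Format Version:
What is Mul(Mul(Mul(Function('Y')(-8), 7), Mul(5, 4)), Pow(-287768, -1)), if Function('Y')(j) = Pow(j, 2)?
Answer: Rational(-1120, 35971) ≈ -0.031136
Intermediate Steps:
Mul(Mul(Mul(Function('Y')(-8), 7), Mul(5, 4)), Pow(-287768, -1)) = Mul(Mul(Mul(Pow(-8, 2), 7), Mul(5, 4)), Pow(-287768, -1)) = Mul(Mul(Mul(64, 7), 20), Rational(-1, 287768)) = Mul(Mul(448, 20), Rational(-1, 287768)) = Mul(8960, Rational(-1, 287768)) = Rational(-1120, 35971)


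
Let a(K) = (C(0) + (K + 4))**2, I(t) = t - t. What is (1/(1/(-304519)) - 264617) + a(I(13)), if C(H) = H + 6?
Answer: -569036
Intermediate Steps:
C(H) = 6 + H
I(t) = 0
a(K) = (10 + K)**2 (a(K) = ((6 + 0) + (K + 4))**2 = (6 + (4 + K))**2 = (10 + K)**2)
(1/(1/(-304519)) - 264617) + a(I(13)) = (1/(1/(-304519)) - 264617) + (10 + 0)**2 = (1/(-1/304519) - 264617) + 10**2 = (-304519 - 264617) + 100 = -569136 + 100 = -569036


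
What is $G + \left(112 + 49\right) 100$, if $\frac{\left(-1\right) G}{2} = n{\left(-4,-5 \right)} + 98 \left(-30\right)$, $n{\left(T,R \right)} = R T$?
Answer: $21940$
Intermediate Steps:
$G = 5840$ ($G = - 2 \left(\left(-5\right) \left(-4\right) + 98 \left(-30\right)\right) = - 2 \left(20 - 2940\right) = \left(-2\right) \left(-2920\right) = 5840$)
$G + \left(112 + 49\right) 100 = 5840 + \left(112 + 49\right) 100 = 5840 + 161 \cdot 100 = 5840 + 16100 = 21940$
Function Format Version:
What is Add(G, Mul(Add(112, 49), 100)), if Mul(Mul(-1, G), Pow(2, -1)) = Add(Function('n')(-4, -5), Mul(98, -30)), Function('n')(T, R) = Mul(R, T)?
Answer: 21940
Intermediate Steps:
G = 5840 (G = Mul(-2, Add(Mul(-5, -4), Mul(98, -30))) = Mul(-2, Add(20, -2940)) = Mul(-2, -2920) = 5840)
Add(G, Mul(Add(112, 49), 100)) = Add(5840, Mul(Add(112, 49), 100)) = Add(5840, Mul(161, 100)) = Add(5840, 16100) = 21940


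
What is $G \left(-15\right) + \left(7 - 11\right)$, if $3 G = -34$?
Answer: $166$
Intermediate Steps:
$G = - \frac{34}{3}$ ($G = \frac{1}{3} \left(-34\right) = - \frac{34}{3} \approx -11.333$)
$G \left(-15\right) + \left(7 - 11\right) = \left(- \frac{34}{3}\right) \left(-15\right) + \left(7 - 11\right) = 170 + \left(7 - 11\right) = 170 - 4 = 166$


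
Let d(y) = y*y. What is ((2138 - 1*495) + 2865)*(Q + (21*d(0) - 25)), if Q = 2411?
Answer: 10756088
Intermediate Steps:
d(y) = y²
((2138 - 1*495) + 2865)*(Q + (21*d(0) - 25)) = ((2138 - 1*495) + 2865)*(2411 + (21*0² - 25)) = ((2138 - 495) + 2865)*(2411 + (21*0 - 25)) = (1643 + 2865)*(2411 + (0 - 25)) = 4508*(2411 - 25) = 4508*2386 = 10756088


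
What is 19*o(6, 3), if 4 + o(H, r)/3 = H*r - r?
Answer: 627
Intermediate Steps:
o(H, r) = -12 - 3*r + 3*H*r (o(H, r) = -12 + 3*(H*r - r) = -12 + 3*(-r + H*r) = -12 + (-3*r + 3*H*r) = -12 - 3*r + 3*H*r)
19*o(6, 3) = 19*(-12 - 3*3 + 3*6*3) = 19*(-12 - 9 + 54) = 19*33 = 627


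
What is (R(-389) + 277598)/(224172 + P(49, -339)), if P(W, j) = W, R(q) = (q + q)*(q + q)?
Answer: 882882/224221 ≈ 3.9376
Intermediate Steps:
R(q) = 4*q² (R(q) = (2*q)*(2*q) = 4*q²)
(R(-389) + 277598)/(224172 + P(49, -339)) = (4*(-389)² + 277598)/(224172 + 49) = (4*151321 + 277598)/224221 = (605284 + 277598)*(1/224221) = 882882*(1/224221) = 882882/224221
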